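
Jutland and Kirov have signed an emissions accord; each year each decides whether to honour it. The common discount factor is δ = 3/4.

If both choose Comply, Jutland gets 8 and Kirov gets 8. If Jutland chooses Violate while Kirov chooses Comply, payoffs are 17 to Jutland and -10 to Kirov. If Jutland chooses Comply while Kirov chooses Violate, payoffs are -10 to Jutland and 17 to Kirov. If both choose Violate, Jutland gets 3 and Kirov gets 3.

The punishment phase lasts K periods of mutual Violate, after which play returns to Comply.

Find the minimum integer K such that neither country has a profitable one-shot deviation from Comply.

4

IC: δ(1−δ^K)/(1−δ) ≥ (17−8)/(8−3) = 9/5.
With δ = 3/4: need 1 − δ^K ≥ 9/5·(1−3/4)/(3/4), i.e. δ^K ≤ 0.4000.
Since (3/4)^3 = 0.4219 and (3/4)^4 = 0.3164, the smallest such K is 4.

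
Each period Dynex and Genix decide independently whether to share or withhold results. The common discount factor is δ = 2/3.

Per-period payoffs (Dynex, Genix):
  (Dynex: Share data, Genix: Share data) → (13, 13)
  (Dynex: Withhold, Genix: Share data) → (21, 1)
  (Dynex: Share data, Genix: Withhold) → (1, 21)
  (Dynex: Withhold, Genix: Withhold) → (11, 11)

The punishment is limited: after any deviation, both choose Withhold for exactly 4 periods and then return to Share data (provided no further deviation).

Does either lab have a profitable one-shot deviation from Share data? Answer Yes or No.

Comparing payoff streams over the 5 periods until play realigns: cooperate → 13(1+δ+…+δ^4); deviate → 21 + 11(δ+…+δ^4).
Cooperation is sustained iff (13−11)(δ+…+δ^4) ≥ 21−13.
δ+…+δ^4 = 2/3·(1−(2/3)^4)/(1−2/3) = 1.6049, and (21−13)/(13−11) = 4.0000.
1.6049 < 4.0000, so cooperation is not sustainable.

Yes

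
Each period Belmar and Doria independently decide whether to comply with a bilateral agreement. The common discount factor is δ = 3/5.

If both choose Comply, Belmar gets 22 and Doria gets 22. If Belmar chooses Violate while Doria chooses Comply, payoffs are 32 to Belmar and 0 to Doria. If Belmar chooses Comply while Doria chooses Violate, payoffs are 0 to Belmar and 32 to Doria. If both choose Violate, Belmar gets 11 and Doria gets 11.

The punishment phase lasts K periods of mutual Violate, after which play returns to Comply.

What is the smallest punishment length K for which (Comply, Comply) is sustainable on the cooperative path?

2

No profitable deviation requires (22−11)(δ+…+δ^K) ≥ 32−22, i.e. δ+…+δ^K ≥ 10/11 ≈ 0.9091.
With δ = 3/5, the partial sums are K=1: 0.6000, K=2: 0.9600.
K = 2 is the first length at which the sum reaches 0.9091.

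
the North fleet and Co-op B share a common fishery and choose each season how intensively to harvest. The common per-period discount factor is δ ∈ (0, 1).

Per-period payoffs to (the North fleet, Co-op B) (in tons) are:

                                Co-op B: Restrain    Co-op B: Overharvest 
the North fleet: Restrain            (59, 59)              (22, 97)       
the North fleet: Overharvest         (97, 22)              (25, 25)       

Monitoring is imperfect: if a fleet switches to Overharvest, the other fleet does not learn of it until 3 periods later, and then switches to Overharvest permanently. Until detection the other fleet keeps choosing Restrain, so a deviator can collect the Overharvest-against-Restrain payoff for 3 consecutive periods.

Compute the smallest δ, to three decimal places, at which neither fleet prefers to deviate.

Deviating for the 3 undetected periods gains 97−59 = 38 per period over cooperation, then loses 59−25 = 34 per period forever once punishment starts.
Gain: 38(1 + δ + … + δ^2); loss: 34·δ^3/(1−δ).
No profitable deviation ⇔ 38(1−δ^3) ≤ 34·δ^3, i.e. δ^3 ≥ 38/(38+34) = 19/36.
Hence δ ≥ (19/36)^(1/3) ≈ 0.808.

0.808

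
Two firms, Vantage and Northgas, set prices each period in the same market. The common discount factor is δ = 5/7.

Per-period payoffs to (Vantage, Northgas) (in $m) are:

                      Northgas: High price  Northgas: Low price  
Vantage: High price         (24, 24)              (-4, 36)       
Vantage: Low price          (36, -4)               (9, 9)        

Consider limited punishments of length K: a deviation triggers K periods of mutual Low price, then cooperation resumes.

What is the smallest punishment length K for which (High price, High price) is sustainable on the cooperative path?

No profitable deviation requires (24−9)(δ+…+δ^K) ≥ 36−24, i.e. δ+…+δ^K ≥ 4/5 ≈ 0.8000.
With δ = 5/7, the partial sums are K=1: 0.7143, K=2: 1.2245.
K = 2 is the first length at which the sum reaches 0.8000.

2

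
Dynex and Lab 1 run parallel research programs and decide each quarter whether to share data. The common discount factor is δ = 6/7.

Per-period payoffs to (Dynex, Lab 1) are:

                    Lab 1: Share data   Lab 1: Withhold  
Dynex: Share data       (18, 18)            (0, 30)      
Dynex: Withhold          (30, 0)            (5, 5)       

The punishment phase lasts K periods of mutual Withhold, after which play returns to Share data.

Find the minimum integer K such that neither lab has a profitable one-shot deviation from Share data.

2

No profitable deviation requires (18−5)(δ+…+δ^K) ≥ 30−18, i.e. δ+…+δ^K ≥ 12/13 ≈ 0.9231.
With δ = 6/7, the partial sums are K=1: 0.8571, K=2: 1.5918.
K = 2 is the first length at which the sum reaches 0.9231.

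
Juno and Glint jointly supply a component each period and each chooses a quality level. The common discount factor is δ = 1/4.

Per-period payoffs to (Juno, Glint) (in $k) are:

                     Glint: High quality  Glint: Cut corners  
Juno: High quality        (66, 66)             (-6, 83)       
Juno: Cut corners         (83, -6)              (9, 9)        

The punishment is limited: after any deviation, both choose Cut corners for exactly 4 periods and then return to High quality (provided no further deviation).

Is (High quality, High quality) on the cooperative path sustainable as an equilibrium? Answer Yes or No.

IC: δ+…+δ^4 ≥ (83−66)/(66−9) = 17/57.
At δ = 1/4: partial sum = 0.3320 ≥ 0.2982. Cooperation sustainable.

Yes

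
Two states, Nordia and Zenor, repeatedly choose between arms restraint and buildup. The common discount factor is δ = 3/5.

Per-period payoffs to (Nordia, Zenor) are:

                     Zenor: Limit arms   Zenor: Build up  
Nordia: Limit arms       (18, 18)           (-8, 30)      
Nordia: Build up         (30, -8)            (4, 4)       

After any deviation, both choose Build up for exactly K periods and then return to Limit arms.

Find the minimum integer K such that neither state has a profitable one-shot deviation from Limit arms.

2

IC: δ(1−δ^K)/(1−δ) ≥ (30−18)/(18−4) = 6/7.
With δ = 3/5: need 1 − δ^K ≥ 6/7·(1−3/5)/(3/5), i.e. δ^K ≤ 0.4286.
Since (3/5)^1 = 0.6000 and (3/5)^2 = 0.3600, the smallest such K is 2.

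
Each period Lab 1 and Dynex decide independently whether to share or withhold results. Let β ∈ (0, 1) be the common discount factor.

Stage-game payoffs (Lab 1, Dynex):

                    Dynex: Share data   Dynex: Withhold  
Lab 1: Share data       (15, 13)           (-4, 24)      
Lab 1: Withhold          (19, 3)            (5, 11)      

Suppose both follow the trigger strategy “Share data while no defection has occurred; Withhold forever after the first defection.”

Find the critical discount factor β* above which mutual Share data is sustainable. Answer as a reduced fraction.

11/13

Lab 1's threshold: (19−15)/(19−5) = 2/7.
Dynex's threshold: (24−13)/(24−11) = 11/13.
2/7 < 11/13, so Dynex binds and β* = 11/13.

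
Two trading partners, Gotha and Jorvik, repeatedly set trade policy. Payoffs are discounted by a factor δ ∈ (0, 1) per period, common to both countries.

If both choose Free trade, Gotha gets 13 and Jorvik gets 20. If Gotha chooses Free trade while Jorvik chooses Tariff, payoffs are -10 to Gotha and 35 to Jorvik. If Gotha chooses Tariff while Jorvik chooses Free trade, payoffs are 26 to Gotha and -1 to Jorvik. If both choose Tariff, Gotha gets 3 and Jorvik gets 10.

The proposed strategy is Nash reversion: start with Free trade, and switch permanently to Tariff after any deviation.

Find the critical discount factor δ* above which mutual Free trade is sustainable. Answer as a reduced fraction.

3/5

Gotha's threshold: (26−13)/(26−3) = 13/23.
Jorvik's threshold: (35−20)/(35−10) = 3/5.
13/23 < 3/5, so Jorvik binds and δ* = 3/5.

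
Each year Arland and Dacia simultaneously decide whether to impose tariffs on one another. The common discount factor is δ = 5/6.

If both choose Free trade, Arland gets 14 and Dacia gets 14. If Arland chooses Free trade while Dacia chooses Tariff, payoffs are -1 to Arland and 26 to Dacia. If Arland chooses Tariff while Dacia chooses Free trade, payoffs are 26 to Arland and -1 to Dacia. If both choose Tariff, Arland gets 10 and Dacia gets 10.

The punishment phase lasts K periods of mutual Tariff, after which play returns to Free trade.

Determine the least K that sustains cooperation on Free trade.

No profitable deviation requires (14−10)(δ+…+δ^K) ≥ 26−14, i.e. δ+…+δ^K ≥ 3 ≈ 3.0000.
With δ = 5/6, the partial sums are K=1: 0.8333, K=2: 1.5278, K=3: 2.1065, K=4: 2.5887, K=5: 2.9906, K=6: 3.3255.
K = 6 is the first length at which the sum reaches 3.0000.

6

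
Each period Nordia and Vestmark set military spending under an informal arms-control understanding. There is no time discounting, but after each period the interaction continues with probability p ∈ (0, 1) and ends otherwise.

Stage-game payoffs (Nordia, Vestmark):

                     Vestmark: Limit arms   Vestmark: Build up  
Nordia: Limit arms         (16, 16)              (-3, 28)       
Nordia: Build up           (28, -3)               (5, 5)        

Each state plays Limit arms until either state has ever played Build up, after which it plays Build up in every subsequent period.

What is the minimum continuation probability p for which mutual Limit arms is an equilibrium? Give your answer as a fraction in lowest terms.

Expected cooperation value is 16 + p·16 + p²·16 + … = 16/(1−p); deviation gives 28 + p·5/(1−p).
16 ≥ 28(1−p) + 5p ⇒ 23p ≥ 12 ⇒ p ≥ 12/23.

12/23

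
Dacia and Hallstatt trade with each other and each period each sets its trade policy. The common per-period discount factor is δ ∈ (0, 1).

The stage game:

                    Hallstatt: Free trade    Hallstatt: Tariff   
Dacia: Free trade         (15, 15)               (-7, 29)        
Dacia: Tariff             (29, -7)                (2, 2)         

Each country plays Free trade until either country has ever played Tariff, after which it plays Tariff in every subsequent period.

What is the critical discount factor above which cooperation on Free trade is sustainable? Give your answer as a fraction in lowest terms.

Under grim trigger the critical discount factor is (T−C)/(T−P) with T = 29, C = 15, P = 2.
δ* = (29−15)/(29−2) = 14/27.

14/27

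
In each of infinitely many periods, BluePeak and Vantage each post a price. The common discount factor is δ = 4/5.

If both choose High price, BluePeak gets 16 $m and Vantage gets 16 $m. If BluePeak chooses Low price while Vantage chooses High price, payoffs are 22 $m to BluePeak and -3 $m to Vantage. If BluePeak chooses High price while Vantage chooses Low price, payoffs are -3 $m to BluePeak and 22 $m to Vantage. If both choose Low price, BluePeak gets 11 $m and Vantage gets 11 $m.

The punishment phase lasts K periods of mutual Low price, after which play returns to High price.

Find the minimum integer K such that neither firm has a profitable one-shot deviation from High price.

2

Need Σ_{k=1}^{K} δ^k ≥ (22−16)/(16−11) = 1.2000 at δ = 4/5.
At K = 1 the sum is 0.8000 < 1.2000; at K = 2 it is 1.4400 ≥ 1.2000.
So the minimum punishment length is K = 2.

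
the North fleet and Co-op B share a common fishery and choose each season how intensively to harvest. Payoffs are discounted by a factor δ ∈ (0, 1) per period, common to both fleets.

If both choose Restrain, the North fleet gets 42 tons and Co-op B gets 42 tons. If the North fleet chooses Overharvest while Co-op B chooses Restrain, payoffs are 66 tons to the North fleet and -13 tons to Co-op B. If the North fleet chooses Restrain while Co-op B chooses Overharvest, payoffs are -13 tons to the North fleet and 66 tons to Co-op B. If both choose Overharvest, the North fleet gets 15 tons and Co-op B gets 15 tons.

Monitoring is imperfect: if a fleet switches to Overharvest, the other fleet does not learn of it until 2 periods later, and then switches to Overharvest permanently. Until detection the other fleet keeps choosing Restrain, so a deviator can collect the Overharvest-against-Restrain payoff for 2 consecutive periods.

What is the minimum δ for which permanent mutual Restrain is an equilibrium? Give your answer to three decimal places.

0.686

The best deviation is to choose Overharvest for all 2 undetected periods, earning 66 each, then 15 forever once detected.
Deviation value: 66(1−δ^2)/(1−δ) + 15δ^2/(1−δ); cooperation value: 42/(1−δ).
IC: 42 ≥ 66(1−δ^2) + 15δ^2 = 66 − 51δ^2.
So δ^2 ≥ 24/51 = 8/17, giving δ ≥ (8/17)^(1/2) ≈ 0.686.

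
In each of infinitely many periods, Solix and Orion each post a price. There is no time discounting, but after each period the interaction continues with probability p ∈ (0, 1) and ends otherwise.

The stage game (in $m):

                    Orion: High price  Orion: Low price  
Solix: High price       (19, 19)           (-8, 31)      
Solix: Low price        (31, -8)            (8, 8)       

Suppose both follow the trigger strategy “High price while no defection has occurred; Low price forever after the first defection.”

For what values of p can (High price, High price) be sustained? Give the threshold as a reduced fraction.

With no time discounting, the continuation probability p plays the role of the discount factor.
Grim-trigger IC: 19/(1−p) ≥ 31 + 8p/(1−p) ⇒ p ≥ (31−19)/(31−8) = 12/23.

12/23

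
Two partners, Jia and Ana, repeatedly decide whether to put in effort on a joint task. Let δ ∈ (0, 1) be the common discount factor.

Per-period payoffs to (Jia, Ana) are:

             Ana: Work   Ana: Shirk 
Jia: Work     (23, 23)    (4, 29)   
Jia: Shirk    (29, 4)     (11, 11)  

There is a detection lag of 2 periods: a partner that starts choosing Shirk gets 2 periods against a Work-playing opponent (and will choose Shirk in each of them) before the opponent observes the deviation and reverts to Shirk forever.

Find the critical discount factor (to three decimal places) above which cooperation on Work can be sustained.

0.577

A deviator earns 29 for 2 periods, then 11 forever; cooperating earns 23 forever. Multiplying the IC by (1−δ):
23 ≥ 29(1−δ^2) + 11δ^2, so 18·δ^2 ≥ 6 and δ^2 ≥ 1/3.
δ ≥ (1/3)^(1/2) ≈ 0.577.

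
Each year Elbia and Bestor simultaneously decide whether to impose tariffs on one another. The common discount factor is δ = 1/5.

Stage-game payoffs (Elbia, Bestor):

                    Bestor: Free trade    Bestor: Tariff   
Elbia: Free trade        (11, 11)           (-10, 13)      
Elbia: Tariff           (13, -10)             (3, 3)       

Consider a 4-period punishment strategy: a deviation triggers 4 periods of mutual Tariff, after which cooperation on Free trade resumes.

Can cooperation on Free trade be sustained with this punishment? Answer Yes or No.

No

Comparing payoff streams over the 5 periods until play realigns: cooperate → 11(1+δ+…+δ^4); deviate → 13 + 3(δ+…+δ^4).
Cooperation is sustained iff (11−3)(δ+…+δ^4) ≥ 13−11.
δ+…+δ^4 = 1/5·(1−(1/5)^4)/(1−1/5) = 0.2496, and (13−11)/(11−3) = 0.2500.
0.2496 < 0.2500, so cooperation is not sustainable.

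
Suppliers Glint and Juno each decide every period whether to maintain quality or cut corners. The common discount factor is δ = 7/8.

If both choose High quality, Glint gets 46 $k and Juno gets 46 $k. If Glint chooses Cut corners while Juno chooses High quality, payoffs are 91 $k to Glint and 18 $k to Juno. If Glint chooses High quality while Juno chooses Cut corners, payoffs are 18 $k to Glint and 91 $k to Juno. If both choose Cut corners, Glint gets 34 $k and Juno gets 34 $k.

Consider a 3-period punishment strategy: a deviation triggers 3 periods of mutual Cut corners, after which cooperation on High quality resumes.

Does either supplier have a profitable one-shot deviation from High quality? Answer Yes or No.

IC: δ+…+δ^3 ≥ (91−46)/(46−34) = 15/4.
At δ = 7/8: partial sum = 2.3105 < 3.7500. Cooperation not sustainable.

Yes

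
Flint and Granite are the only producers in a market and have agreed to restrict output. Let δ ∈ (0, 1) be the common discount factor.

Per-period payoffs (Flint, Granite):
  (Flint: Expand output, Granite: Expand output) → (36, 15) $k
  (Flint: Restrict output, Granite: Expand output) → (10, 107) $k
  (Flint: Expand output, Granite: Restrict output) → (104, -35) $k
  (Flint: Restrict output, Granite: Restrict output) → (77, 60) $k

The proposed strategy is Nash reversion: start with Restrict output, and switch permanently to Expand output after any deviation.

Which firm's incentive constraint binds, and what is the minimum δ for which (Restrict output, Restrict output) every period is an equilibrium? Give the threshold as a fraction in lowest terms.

Granite; δ ≥ 47/92

Flint's threshold: (104−77)/(104−36) = 27/68.
Granite's threshold: (107−60)/(107−15) = 47/92.
27/68 < 47/92, so Granite binds and δ* = 47/92.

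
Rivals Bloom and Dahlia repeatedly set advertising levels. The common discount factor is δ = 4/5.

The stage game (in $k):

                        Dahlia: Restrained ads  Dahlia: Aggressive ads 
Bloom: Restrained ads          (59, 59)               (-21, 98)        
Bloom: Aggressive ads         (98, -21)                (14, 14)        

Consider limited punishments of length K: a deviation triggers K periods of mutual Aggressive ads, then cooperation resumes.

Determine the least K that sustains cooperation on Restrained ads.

Need Σ_{k=1}^{K} δ^k ≥ (98−59)/(59−14) = 0.8667 at δ = 4/5.
At K = 1 the sum is 0.8000 < 0.8667; at K = 2 it is 1.4400 ≥ 0.8667.
So the minimum punishment length is K = 2.

2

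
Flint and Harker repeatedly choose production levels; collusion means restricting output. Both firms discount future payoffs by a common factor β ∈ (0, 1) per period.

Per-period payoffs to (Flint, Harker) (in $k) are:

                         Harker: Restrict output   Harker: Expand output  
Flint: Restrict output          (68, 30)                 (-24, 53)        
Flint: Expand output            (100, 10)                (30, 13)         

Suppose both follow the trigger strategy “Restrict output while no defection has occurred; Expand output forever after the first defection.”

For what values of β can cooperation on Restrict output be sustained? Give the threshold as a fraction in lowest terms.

Flint: cooperation gives 68 each period; deviation gives 100 once then 30 forever.
  68/(1−β) ≥ 100 + 30β/(1−β) ⇒ β ≥ 32/70 = 16/35.
Harker: cooperation gives 30 each period; deviation gives 53 once then 13 forever.
  β ≥ 23/40.
Both must hold, so the binding constraint is Harker's: β ≥ 23/40.

23/40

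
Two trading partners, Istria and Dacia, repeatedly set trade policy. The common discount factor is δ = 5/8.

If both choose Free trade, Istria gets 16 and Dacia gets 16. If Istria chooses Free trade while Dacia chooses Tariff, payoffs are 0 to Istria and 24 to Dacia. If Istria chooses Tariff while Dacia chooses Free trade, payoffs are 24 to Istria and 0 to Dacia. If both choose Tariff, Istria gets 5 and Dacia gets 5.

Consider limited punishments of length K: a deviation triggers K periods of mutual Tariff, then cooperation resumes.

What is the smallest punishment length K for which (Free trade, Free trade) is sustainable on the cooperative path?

2

No profitable deviation requires (16−5)(δ+…+δ^K) ≥ 24−16, i.e. δ+…+δ^K ≥ 8/11 ≈ 0.7273.
With δ = 5/8, the partial sums are K=1: 0.6250, K=2: 1.0156.
K = 2 is the first length at which the sum reaches 0.7273.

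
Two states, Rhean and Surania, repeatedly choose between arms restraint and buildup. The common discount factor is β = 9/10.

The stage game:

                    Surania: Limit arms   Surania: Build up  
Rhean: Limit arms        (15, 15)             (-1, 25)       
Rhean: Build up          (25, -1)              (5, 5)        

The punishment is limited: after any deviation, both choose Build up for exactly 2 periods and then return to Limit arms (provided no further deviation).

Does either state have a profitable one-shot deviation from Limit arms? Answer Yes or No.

Comparing payoff streams over the 3 periods until play realigns: cooperate → 15(1+β+…+β^2); deviate → 25 + 5(β+…+β^2).
Cooperation is sustained iff (15−5)(β+…+β^2) ≥ 25−15.
β+…+β^2 = 9/10·(1−(9/10)^2)/(1−9/10) = 1.7100, and (25−15)/(15−5) = 1.0000.
1.7100 ≥ 1.0000, so cooperation is sustainable.

No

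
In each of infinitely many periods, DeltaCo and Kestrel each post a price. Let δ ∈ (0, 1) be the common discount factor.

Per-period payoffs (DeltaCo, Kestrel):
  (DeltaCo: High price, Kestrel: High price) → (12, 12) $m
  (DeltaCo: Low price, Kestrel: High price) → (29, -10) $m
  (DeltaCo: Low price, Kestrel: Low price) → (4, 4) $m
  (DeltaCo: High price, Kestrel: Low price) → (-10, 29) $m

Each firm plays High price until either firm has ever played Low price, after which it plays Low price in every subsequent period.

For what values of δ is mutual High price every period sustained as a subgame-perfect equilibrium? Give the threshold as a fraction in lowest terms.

17/25

Under grim trigger the critical discount factor is (T−C)/(T−P) with T = 29, C = 12, P = 4.
δ* = (29−12)/(29−4) = 17/25.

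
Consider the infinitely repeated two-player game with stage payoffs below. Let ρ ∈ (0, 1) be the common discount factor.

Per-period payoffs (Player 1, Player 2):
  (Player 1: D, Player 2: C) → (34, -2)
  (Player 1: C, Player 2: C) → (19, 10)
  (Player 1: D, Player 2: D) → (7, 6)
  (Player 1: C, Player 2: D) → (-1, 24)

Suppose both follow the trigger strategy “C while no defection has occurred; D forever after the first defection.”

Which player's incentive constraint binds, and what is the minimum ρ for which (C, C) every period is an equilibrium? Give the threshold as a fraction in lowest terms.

Player 1's threshold: (34−19)/(34−7) = 5/9.
Player 2's threshold: (24−10)/(24−6) = 7/9.
5/9 < 7/9, so Player 2 binds and ρ* = 7/9.

Player 2; ρ ≥ 7/9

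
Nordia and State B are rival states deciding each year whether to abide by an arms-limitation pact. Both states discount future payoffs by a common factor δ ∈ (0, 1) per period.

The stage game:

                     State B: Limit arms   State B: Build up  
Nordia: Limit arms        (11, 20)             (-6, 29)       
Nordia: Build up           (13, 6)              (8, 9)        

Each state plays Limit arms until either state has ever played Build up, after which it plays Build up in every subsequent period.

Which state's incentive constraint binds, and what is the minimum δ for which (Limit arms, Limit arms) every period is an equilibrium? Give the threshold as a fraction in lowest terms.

State B; δ ≥ 9/20

Nordia: cooperation gives 11 each period; deviation gives 13 once then 8 forever.
  11/(1−δ) ≥ 13 + 8δ/(1−δ) ⇒ δ ≥ 2/5.
State B: cooperation gives 20 each period; deviation gives 29 once then 9 forever.
  δ ≥ 9/20.
Both must hold, so the binding constraint is State B's: δ ≥ 9/20.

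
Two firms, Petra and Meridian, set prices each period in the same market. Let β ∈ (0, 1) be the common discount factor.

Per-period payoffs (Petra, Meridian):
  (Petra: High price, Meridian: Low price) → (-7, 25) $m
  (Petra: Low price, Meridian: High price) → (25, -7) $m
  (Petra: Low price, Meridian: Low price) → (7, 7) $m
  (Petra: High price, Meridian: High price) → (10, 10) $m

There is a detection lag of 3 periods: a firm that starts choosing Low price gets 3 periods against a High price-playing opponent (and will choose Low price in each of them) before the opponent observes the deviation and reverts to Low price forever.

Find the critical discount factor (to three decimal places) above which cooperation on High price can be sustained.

0.941

The best deviation is to choose Low price for all 3 undetected periods, earning 25 each, then 7 forever once detected.
Deviation value: 25(1−β^3)/(1−β) + 7β^3/(1−β); cooperation value: 10/(1−β).
IC: 10 ≥ 25(1−β^3) + 7β^3 = 25 − 18β^3.
So β^3 ≥ 15/18 = 5/6, giving β ≥ (5/6)^(1/3) ≈ 0.941.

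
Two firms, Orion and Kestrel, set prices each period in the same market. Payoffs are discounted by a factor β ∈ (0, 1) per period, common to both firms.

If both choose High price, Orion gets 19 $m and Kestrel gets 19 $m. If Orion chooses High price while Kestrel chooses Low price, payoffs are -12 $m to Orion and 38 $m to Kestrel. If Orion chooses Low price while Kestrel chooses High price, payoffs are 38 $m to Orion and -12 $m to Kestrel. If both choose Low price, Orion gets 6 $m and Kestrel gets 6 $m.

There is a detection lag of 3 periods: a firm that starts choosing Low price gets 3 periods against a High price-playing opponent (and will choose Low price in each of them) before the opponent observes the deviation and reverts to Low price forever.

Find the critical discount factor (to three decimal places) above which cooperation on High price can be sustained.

Deviating for the 3 undetected periods gains 38−19 = 19 per period over cooperation, then loses 19−6 = 13 per period forever once punishment starts.
Gain: 19(1 + β + … + β^2); loss: 13·β^3/(1−β).
No profitable deviation ⇔ 19(1−β^3) ≤ 13·β^3, i.e. β^3 ≥ 19/(19+13) = 19/32.
Hence β ≥ (19/32)^(1/3) ≈ 0.840.

0.840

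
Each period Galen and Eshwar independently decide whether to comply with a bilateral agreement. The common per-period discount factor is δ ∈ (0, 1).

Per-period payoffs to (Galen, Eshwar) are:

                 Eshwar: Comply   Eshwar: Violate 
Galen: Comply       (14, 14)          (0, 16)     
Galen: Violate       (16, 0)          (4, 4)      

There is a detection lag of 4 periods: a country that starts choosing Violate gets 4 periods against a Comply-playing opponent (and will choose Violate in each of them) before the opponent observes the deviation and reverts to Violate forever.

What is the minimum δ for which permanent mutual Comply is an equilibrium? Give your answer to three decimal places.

0.639

The best deviation is to choose Violate for all 4 undetected periods, earning 16 each, then 4 forever once detected.
Deviation value: 16(1−δ^4)/(1−δ) + 4δ^4/(1−δ); cooperation value: 14/(1−δ).
IC: 14 ≥ 16(1−δ^4) + 4δ^4 = 16 − 12δ^4.
So δ^4 ≥ 2/12 = 1/6, giving δ ≥ (1/6)^(1/4) ≈ 0.639.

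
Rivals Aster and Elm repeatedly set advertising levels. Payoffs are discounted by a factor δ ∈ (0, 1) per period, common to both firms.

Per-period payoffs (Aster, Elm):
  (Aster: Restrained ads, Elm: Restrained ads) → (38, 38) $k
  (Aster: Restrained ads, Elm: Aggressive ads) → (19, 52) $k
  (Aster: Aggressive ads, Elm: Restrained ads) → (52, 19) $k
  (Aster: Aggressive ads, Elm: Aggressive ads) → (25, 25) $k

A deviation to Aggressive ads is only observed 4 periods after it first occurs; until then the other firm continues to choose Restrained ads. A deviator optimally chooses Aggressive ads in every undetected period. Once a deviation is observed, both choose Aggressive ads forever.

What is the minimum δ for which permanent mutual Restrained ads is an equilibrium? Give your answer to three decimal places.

0.849

Deviating for the 4 undetected periods gains 52−38 = 14 per period over cooperation, then loses 38−25 = 13 per period forever once punishment starts.
Gain: 14(1 + δ + … + δ^3); loss: 13·δ^4/(1−δ).
No profitable deviation ⇔ 14(1−δ^4) ≤ 13·δ^4, i.e. δ^4 ≥ 14/(14+13) = 14/27.
Hence δ ≥ (14/27)^(1/4) ≈ 0.849.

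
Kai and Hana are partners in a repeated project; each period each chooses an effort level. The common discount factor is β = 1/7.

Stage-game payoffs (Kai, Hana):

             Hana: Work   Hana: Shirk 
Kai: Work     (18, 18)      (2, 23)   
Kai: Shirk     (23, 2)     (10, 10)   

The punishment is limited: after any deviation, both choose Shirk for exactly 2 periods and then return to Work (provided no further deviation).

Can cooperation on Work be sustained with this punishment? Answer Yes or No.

No

Comparing payoff streams over the 3 periods until play realigns: cooperate → 18(1+β+…+β^2); deviate → 23 + 10(β+…+β^2).
Cooperation is sustained iff (18−10)(β+…+β^2) ≥ 23−18.
β+…+β^2 = 1/7·(1−(1/7)^2)/(1−1/7) = 0.1633, and (23−18)/(18−10) = 0.6250.
0.1633 < 0.6250, so cooperation is not sustainable.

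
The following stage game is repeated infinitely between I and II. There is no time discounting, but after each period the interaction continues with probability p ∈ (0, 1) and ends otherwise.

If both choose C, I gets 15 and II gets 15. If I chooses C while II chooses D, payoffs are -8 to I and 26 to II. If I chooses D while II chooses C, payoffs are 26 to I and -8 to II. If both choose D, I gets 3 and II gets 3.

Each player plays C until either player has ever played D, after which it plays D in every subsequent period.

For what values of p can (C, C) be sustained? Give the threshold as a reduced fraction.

Expected cooperation value is 15 + p·15 + p²·15 + … = 15/(1−p); deviation gives 26 + p·3/(1−p).
15 ≥ 26(1−p) + 3p ⇒ 23p ≥ 11 ⇒ p ≥ 11/23.

11/23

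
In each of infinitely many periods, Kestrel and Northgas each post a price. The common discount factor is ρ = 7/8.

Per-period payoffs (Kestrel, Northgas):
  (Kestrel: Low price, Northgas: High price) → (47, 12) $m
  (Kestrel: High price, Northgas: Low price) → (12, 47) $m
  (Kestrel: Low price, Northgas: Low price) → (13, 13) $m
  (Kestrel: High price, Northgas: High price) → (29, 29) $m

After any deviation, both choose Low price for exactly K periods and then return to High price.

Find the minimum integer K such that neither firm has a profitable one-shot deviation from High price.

2

Need Σ_{k=1}^{K} ρ^k ≥ (47−29)/(29−13) = 1.1250 at ρ = 7/8.
At K = 1 the sum is 0.8750 < 1.1250; at K = 2 it is 1.6406 ≥ 1.1250.
So the minimum punishment length is K = 2.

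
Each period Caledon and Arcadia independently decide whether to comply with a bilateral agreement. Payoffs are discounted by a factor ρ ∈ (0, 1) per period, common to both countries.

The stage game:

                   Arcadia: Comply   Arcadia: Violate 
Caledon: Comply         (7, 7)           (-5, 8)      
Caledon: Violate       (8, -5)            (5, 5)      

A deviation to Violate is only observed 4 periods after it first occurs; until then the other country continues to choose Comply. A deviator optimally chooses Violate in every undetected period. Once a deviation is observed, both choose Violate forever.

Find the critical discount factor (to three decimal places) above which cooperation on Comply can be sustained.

0.760

A deviator earns 8 for 4 periods, then 5 forever; cooperating earns 7 forever. Multiplying the IC by (1−ρ):
7 ≥ 8(1−ρ^4) + 5ρ^4, so 3·ρ^4 ≥ 1 and ρ^4 ≥ 1/3.
ρ ≥ (1/3)^(1/4) ≈ 0.760.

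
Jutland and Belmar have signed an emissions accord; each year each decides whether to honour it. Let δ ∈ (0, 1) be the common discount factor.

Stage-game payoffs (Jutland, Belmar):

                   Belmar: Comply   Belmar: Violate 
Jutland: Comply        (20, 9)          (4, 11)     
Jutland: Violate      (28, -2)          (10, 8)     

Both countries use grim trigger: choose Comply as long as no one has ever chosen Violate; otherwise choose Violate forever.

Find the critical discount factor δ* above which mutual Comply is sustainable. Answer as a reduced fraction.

2/3

Jutland: cooperation gives 20 each period; deviation gives 28 once then 10 forever.
  20/(1−δ) ≥ 28 + 10δ/(1−δ) ⇒ δ ≥ 8/18 = 4/9.
Belmar: cooperation gives 9 each period; deviation gives 11 once then 8 forever.
  δ ≥ 2/3.
Both must hold, so the binding constraint is Belmar's: δ ≥ 2/3.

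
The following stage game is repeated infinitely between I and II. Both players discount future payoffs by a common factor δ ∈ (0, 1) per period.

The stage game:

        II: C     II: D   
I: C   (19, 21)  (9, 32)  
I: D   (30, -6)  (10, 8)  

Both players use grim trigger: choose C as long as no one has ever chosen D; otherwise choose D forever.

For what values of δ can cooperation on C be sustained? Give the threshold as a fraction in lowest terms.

11/20

For I: deviation gain 30−19 = 11, per-period punishment loss 19−10 = 9. IC gives δ ≥ 11/20.
For II: gain 11, loss 13 per period, so δ ≥ 11/24.
The tighter constraint is I's, so cooperation needs δ ≥ 11/20.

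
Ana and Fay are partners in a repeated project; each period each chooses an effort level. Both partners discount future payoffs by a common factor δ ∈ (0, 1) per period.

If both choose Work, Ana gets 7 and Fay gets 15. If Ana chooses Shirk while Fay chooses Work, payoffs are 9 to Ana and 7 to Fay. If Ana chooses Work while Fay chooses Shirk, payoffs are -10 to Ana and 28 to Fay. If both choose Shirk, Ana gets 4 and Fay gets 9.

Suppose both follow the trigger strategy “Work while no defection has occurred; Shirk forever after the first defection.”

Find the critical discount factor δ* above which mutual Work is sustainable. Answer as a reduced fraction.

For Ana: deviation gain 9−7 = 2, per-period punishment loss 7−4 = 3. IC gives δ ≥ 2/5.
For Fay: gain 13, loss 6 per period, so δ ≥ 13/19.
The tighter constraint is Fay's, so cooperation needs δ ≥ 13/19.

13/19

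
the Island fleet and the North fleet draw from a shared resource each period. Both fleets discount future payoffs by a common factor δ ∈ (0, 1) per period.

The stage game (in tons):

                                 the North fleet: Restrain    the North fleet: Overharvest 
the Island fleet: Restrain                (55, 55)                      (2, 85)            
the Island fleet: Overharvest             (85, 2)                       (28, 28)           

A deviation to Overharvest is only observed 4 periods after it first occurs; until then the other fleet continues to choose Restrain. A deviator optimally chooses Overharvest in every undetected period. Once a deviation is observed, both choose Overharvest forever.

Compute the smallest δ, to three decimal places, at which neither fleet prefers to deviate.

0.852

Deviating for the 4 undetected periods gains 85−55 = 30 per period over cooperation, then loses 55−28 = 27 per period forever once punishment starts.
Gain: 30(1 + δ + … + δ^3); loss: 27·δ^4/(1−δ).
No profitable deviation ⇔ 30(1−δ^4) ≤ 27·δ^4, i.e. δ^4 ≥ 30/(30+27) = 10/19.
Hence δ ≥ (10/19)^(1/4) ≈ 0.852.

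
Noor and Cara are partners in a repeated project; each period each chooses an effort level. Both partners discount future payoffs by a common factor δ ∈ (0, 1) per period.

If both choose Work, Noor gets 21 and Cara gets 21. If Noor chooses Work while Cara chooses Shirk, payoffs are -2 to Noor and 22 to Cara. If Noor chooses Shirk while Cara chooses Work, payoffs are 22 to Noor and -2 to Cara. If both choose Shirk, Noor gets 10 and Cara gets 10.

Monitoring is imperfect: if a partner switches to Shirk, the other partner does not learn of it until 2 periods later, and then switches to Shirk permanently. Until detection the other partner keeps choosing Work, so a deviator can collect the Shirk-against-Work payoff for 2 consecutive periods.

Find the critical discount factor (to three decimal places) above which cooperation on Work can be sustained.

0.289

A deviator earns 22 for 2 periods, then 10 forever; cooperating earns 21 forever. Multiplying the IC by (1−δ):
21 ≥ 22(1−δ^2) + 10δ^2, so 12·δ^2 ≥ 1 and δ^2 ≥ 1/12.
δ ≥ (1/12)^(1/2) ≈ 0.289.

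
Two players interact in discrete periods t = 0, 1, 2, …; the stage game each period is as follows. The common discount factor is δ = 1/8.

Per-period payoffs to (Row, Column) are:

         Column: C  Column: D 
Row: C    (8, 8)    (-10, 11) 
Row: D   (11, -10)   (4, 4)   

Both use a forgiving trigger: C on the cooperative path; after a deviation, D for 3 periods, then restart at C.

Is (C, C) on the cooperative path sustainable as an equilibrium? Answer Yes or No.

No

Comparing payoff streams over the 4 periods until play realigns: cooperate → 8(1+δ+…+δ^3); deviate → 11 + 4(δ+…+δ^3).
Cooperation is sustained iff (8−4)(δ+…+δ^3) ≥ 11−8.
δ+…+δ^3 = 1/8·(1−(1/8)^3)/(1−1/8) = 0.1426, and (11−8)/(8−4) = 0.7500.
0.1426 < 0.7500, so cooperation is not sustainable.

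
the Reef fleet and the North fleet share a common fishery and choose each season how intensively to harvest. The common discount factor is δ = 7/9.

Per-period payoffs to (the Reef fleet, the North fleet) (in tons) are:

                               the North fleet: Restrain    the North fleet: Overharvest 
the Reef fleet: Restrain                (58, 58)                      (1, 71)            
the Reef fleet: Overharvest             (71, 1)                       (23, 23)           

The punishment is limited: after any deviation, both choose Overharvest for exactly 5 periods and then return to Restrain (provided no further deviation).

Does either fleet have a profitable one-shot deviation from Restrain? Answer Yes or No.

IC: δ+…+δ^5 ≥ (71−58)/(58−23) = 13/35.
At δ = 7/9: partial sum = 2.5038 ≥ 0.3714. Cooperation sustainable.

No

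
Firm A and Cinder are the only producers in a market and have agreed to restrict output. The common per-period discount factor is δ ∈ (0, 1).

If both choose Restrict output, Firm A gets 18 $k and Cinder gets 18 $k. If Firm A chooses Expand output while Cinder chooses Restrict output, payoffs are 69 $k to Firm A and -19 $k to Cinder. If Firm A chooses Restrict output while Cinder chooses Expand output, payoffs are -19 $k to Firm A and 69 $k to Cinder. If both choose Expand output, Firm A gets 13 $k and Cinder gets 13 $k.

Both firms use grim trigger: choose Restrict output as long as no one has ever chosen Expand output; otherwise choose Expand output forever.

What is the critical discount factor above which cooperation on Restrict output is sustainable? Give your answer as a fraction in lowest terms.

18/(1−δ) ≥ 69 + 13δ/(1−δ)
18 ≥ 69 − 56δ
δ ≥ 51/56.

51/56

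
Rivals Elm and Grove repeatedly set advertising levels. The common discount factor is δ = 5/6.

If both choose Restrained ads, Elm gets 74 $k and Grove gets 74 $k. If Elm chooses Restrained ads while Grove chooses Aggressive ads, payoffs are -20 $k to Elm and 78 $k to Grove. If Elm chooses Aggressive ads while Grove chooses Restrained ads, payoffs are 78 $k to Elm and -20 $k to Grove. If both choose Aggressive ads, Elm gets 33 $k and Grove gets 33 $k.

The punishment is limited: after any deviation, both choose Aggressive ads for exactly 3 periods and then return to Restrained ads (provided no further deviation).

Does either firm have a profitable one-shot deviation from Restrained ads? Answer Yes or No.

No

Comparing payoff streams over the 4 periods until play realigns: cooperate → 74(1+δ+…+δ^3); deviate → 78 + 33(δ+…+δ^3).
Cooperation is sustained iff (74−33)(δ+…+δ^3) ≥ 78−74.
δ+…+δ^3 = 5/6·(1−(5/6)^3)/(1−5/6) = 2.1065, and (78−74)/(74−33) = 0.0976.
2.1065 ≥ 0.0976, so cooperation is sustainable.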